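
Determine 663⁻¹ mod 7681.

2039

7681 = 11·663 + 388
663 = 1·388 + 275
388 = 1·275 + 113
275 = 2·113 + 49
113 = 2·49 + 15
49 = 3·15 + 4
15 = 3·4 + 3
4 = 1·3 + 1
3 = 3·1 + 0
gcd(663, 7681) = 1, so the inverse exists.
Bézout: 1 = −176·7681 + 2039·663.
So 663⁻¹ ≡ 2039 (mod 7681).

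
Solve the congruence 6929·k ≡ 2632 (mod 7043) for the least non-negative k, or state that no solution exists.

gcd(6929, 7043) = 1, so a unique solution mod 7043 exists.
6929⁻¹ ≡ 2533 (mod 7043).
k ≡ 2533·2632 ≡ 4178 (mod 7043).

4178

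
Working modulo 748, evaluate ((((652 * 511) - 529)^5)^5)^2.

441

652 * 511 = 333172 ≡ 312 (mod 748)
312 - 529 = -217 ≡ 531 (mod 748)
(531)^5 ≡ 463 (mod 748)
(463)^5 ≡ 463 (mod 748)
(463)^2 ≡ 441 (mod 748)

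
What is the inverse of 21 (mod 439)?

Run the extended Euclidean algorithm:
439 = 20*21 + 19
21 = 1*19 + 2
19 = 9*2 + 1
2 = 2*1 + 0
gcd(21, 439) = 1, so the inverse exists.
Bézout: 1 = 10*439 − 209*21.
So 21⁻¹ ≡ −209 ≡ 230 (mod 439).

230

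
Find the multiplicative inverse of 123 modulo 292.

19

By the extended Euclidean algorithm:
292 = 2·123 + 46
123 = 2·46 + 31
46 = 1·31 + 15
31 = 2·15 + 1
15 = 15·1 + 0
gcd(123, 292) = 1, so the inverse exists.
Back-substitute for 1:
1 = 1·31 − 2·15
  = −2·46 + 3·31
  = 3·123 − 8·46
  = −8·292 + 19·123
So 123⁻¹ ≡ 19 (mod 292).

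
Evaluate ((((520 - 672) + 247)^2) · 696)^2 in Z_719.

640

520 - 672 = -152 ≡ 567 (mod 719)
567 + 247 = 814 ≡ 95 (mod 719)
(95)^2 ≡ 397 (mod 719)
397 · 696 = 276312 ≡ 216 (mod 719)
(216)^2 ≡ 640 (mod 719)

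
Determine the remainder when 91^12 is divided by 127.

87

12 in binary is 1100, i.e. 12 = 8 + 4.
91^1 ≡ 91 (mod 127)
91^2 ≡ 91^2 = 8281 ≡ 26 (mod 127)
91^4 ≡ 26^2 = 676 ≡ 41 (mod 127)
91^8 ≡ 41^2 = 1681 ≡ 30 (mod 127)
91^12 = 91^8 × 91^4 ≡ 30 × 41 (mod 127).
30 × 41 = 1230 ≡ 87 (mod 127).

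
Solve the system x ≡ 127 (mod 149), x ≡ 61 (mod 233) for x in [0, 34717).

149⁻¹ mod 233: 149·147 ≡ 1 (mod 233), so 149⁻¹ ≡ 147.
x = 127 + 149·((61 − 127)·147 mod 233) = 127 + 149·84 = 12643.
Check: 12643 mod 149 = 127, 12643 mod 233 = 61. ✓

12643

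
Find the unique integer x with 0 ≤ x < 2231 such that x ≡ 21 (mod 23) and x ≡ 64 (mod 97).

1907

23⁻¹ mod 97: 23·38 ≡ 1 (mod 97), so 23⁻¹ ≡ 38.
x = 21 + 23·((64 − 21)·38 mod 97) = 21 + 23·82 = 1907.
Check: 1907 mod 23 = 21, 1907 mod 97 = 64. ✓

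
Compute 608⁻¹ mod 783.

434

783 = 1×608 + 175
608 = 3×175 + 83
175 = 2×83 + 9
83 = 9×9 + 2
9 = 4×2 + 1
2 = 2×1 + 0
gcd(608, 783) = 1, so the inverse exists.
Bézout: 1 = 271×783 − 349×608.
So 608⁻¹ ≡ −349 ≡ 434 (mod 783).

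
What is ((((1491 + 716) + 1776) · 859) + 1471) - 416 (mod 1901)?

1491 + 716 = 2207 ≡ 306 (mod 1901)
306 + 1776 = 2082 ≡ 181 (mod 1901)
181 · 859 = 155479 ≡ 1498 (mod 1901)
1498 + 1471 = 2969 ≡ 1068 (mod 1901)
1068 - 416 = 652

652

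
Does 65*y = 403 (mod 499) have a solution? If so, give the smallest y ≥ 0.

106

gcd(65, 499) = 1, so a unique solution mod 499 exists.
65⁻¹ ≡ 238 (mod 499).
y ≡ 238*403 ≡ 106 (mod 499).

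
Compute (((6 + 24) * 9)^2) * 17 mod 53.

6 + 24 = 30
30 * 9 = 270 ≡ 5 (mod 53)
(5)^2 ≡ 25 (mod 53)
25 * 17 = 425 ≡ 1 (mod 53)

1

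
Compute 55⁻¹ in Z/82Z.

82 = 1×55 + 27
55 = 2×27 + 1
27 = 27×1 + 0
gcd(55, 82) = 1, so the inverse exists.
Bézout: 1 = −2×82 + 3×55.
So 55⁻¹ ≡ 3 (mod 82).

3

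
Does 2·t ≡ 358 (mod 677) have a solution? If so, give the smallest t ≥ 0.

179

gcd(2, 677) = 1, so a unique solution mod 677 exists.
2⁻¹ ≡ 339 (mod 677).
t ≡ 339·358 ≡ 179 (mod 677).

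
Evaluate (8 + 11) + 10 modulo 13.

8 + 11 = 19 ≡ 6 (mod 13)
6 + 10 = 16 ≡ 3 (mod 13)

3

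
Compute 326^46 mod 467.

46 in binary is 101110, i.e. 46 = 32 + 8 + 4 + 2.
326^1 ≡ 326 (mod 467)
326^2 ≡ 326^2 = 106276 ≡ 267 (mod 467)
326^4 ≡ 267^2 = 71289 ≡ 305 (mod 467)
326^8 ≡ 305^2 = 93025 ≡ 92 (mod 467)
326^16 ≡ 92^2 = 8464 ≡ 58 (mod 467)
326^32 ≡ 58^2 = 3364 ≡ 95 (mod 467)
326^46 = 326^32 · 326^8 · 326^4 · 326^2 ≡ 95 · 92 · 305 · 267 (mod 467).
Accumulate the product:
95 · 92 = 8740 ≡ 334
334 · 305 = 101870 ≡ 64
64 · 267 = 17088 ≡ 276

276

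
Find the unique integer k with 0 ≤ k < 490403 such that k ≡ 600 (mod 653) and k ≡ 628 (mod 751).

70471

653⁻¹ mod 751: 653×728 ≡ 1 (mod 751), so 653⁻¹ ≡ 728.
k = 600 + 653×((628 − 600)×728 mod 751) = 600 + 653×107 = 70471.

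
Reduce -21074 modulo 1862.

-21074 = -12·1862 + 1270, so -21074 ≡ 1270 (mod 1862).

1270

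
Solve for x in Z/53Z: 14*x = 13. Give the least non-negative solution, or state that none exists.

gcd(14, 53) = 1, so a unique solution mod 53 exists.
14⁻¹ ≡ 19 (mod 53).
x ≡ 19*13 ≡ 35 (mod 53).

35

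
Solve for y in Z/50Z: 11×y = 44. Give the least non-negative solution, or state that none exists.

gcd(11, 50) = 1, so a unique solution mod 50 exists.
11⁻¹ ≡ 41 (mod 50).
y ≡ 41×44 ≡ 4 (mod 50).

4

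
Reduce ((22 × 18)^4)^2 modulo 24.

22 × 18 = 396 ≡ 12 (mod 24)
(12)^4 ≡ 0 (mod 24)
(0)^2 ≡ 0 (mod 24)

0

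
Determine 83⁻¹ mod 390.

Apply the Euclidean algorithm and back-substitute:
390 = 4·83 + 58
83 = 1·58 + 25
58 = 2·25 + 8
25 = 3·8 + 1
8 = 8·1 + 0
gcd(83, 390) = 1, so the inverse exists.
Bézout: 1 = −10·390 + 47·83.
So 83⁻¹ ≡ 47 (mod 390).

47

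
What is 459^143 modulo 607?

459^1 ≡ 459 (mod 607)
459^2 ≡ 459^2 = 210681 ≡ 52 (mod 607)
459^4 ≡ 52^2 = 2704 ≡ 276 (mod 607)
459^8 ≡ 276^2 = 76176 ≡ 301 (mod 607)
459^16 ≡ 301^2 = 90601 ≡ 158 (mod 607)
459^32 ≡ 158^2 = 24964 ≡ 77 (mod 607)
459^64 ≡ 77^2 = 5929 ≡ 466 (mod 607)
459^128 ≡ 466^2 = 217156 ≡ 457 (mod 607)
459^143 = 459^128 · 459^8 · 459^4 · 459^2 · 459^1 ≡ 457 · 301 · 276 · 52 · 459 (mod 607).
Accumulate the product:
457 · 301 = 137557 ≡ 375
375 · 276 = 103500 ≡ 310
310 · 52 = 16120 ≡ 338
338 · 459 = 155142 ≡ 357

357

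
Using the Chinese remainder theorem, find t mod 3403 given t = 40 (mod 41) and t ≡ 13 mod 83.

2254

41⁻¹ mod 83: 41·81 ≡ 1 (mod 83), so 41⁻¹ ≡ 81.
t = 40 + 41·((13 − 40)·81 mod 83) = 40 + 41·54 = 2254.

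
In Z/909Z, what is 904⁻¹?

727

By the extended Euclidean algorithm:
909 = 1·904 + 5
904 = 180·5 + 4
5 = 1·4 + 1
4 = 4·1 + 0
gcd(904, 909) = 1, so the inverse exists.
Back-substitute for 1:
1 = 1·5 − 1·4
  = −1·904 + 181·5
  = 181·909 − 182·904
So 904⁻¹ ≡ −182 ≡ 727 (mod 909).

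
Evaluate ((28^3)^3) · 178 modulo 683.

283

(28)^3 ≡ 96 (mod 683)
(96)^3 ≡ 251 (mod 683)
251 · 178 = 44678 ≡ 283 (mod 683)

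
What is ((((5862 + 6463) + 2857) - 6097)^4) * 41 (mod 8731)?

5862 + 6463 = 12325 ≡ 3594 (mod 8731)
3594 + 2857 = 6451
6451 - 6097 = 354
(354)^4 ≡ 8127 (mod 8731)
8127 * 41 = 333207 ≡ 1429 (mod 8731)

1429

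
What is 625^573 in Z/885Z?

625^1 ≡ 625 (mod 885)
625^2 ≡ 625^2 = 390625 ≡ 340 (mod 885)
625^4 ≡ 340^2 = 115600 ≡ 550 (mod 885)
625^8 ≡ 550^2 = 302500 ≡ 715 (mod 885)
625^16 ≡ 715^2 = 511225 ≡ 580 (mod 885)
625^32 ≡ 580^2 = 336400 ≡ 100 (mod 885)
625^64 ≡ 100^2 = 10000 ≡ 265 (mod 885)
625^128 ≡ 265^2 = 70225 ≡ 310 (mod 885)
625^256 ≡ 310^2 = 96100 ≡ 520 (mod 885)
625^512 ≡ 520^2 = 270400 ≡ 475 (mod 885)
625^573 = 625^512 * 625^32 * 625^16 * 625^8 * 625^4 * 625^1 ≡ 475 * 100 * 580 * 715 * 550 * 625 (mod 885).
Accumulate the product:
475 * 100 = 47500 ≡ 595
595 * 580 = 345100 ≡ 835
835 * 715 = 597025 ≡ 535
535 * 550 = 294250 ≡ 430
430 * 625 = 268750 ≡ 595

595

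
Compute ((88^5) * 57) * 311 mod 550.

(88)^5 ≡ 418 (mod 550)
418 * 57 = 23826 ≡ 176 (mod 550)
176 * 311 = 54736 ≡ 286 (mod 550)

286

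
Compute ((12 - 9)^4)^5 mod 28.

9

12 - 9 = 3
(3)^4 ≡ 25 (mod 28)
(25)^5 ≡ 9 (mod 28)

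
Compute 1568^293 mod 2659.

Compute successive squares:
1568^1 ≡ 1568 (mod 2659)
1568^2 ≡ 1568^2 = 2458624 ≡ 1708 (mod 2659)
1568^4 ≡ 1708^2 = 2917264 ≡ 341 (mod 2659)
1568^8 ≡ 341^2 = 116281 ≡ 1944 (mod 2659)
1568^16 ≡ 1944^2 = 3779136 ≡ 697 (mod 2659)
1568^32 ≡ 697^2 = 485809 ≡ 1871 (mod 2659)
1568^64 ≡ 1871^2 = 3500641 ≡ 1397 (mod 2659)
1568^128 ≡ 1397^2 = 1951609 ≡ 2562 (mod 2659)
1568^256 ≡ 2562^2 = 6563844 ≡ 1432 (mod 2659)
1568^293 = 1568^256 * 1568^32 * 1568^4 * 1568^1 ≡ 1432 * 1871 * 341 * 1568 (mod 2659).
Accumulate the product:
1432 * 1871 = 2679272 ≡ 1659
1659 * 341 = 565719 ≡ 2011
2011 * 1568 = 3153248 ≡ 2333

2333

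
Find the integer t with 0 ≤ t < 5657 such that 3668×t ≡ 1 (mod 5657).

2719

Apply the Euclidean algorithm and back-substitute:
5657 = 1*3668 + 1989
3668 = 1*1989 + 1679
1989 = 1*1679 + 310
1679 = 5*310 + 129
310 = 2*129 + 52
129 = 2*52 + 25
52 = 2*25 + 2
25 = 12*2 + 1
2 = 2*1 + 0
gcd(3668, 5657) = 1, so the inverse exists.
Bézout: 1 = −1763*5657 + 2719*3668.
So 3668⁻¹ ≡ 2719 (mod 5657).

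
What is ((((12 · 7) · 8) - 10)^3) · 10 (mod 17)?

12 · 7 = 84 ≡ 16 (mod 17)
16 · 8 = 128 ≡ 9 (mod 17)
9 - 10 = -1 ≡ 16 (mod 17)
(16)^3 ≡ 16 (mod 17)
16 · 10 = 160 ≡ 7 (mod 17)

7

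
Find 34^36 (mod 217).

Compute successive squares:
36 in binary is 100100, i.e. 36 = 32 + 4.
34^1 ≡ 34 (mod 217)
34^2 ≡ 34^2 = 1156 ≡ 71 (mod 217)
34^4 ≡ 71^2 = 5041 ≡ 50 (mod 217)
34^8 ≡ 50^2 = 2500 ≡ 113 (mod 217)
34^16 ≡ 113^2 = 12769 ≡ 183 (mod 217)
34^32 ≡ 183^2 = 33489 ≡ 71 (mod 217)
34^36 = 34^32 × 34^4 ≡ 71 × 50 (mod 217).
71 × 50 = 3550 ≡ 78 (mod 217).

78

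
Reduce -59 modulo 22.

7

-59 = -3*22 + 7, so -59 ≡ 7 (mod 22).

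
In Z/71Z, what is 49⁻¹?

29

71 = 1×49 + 22
49 = 2×22 + 5
22 = 4×5 + 2
5 = 2×2 + 1
2 = 2×1 + 0
gcd(49, 71) = 1, so the inverse exists.
Bézout: 1 = −20×71 + 29×49.
So 49⁻¹ ≡ 29 (mod 71).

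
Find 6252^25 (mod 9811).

9158

6252^1 ≡ 6252 (mod 9811)
6252^2 ≡ 6252^2 = 39087504 ≡ 480 (mod 9811)
6252^4 ≡ 480^2 = 230400 ≡ 4747 (mod 9811)
6252^8 ≡ 4747^2 = 22534009 ≡ 7953 (mod 9811)
6252^16 ≡ 7953^2 = 63250209 ≡ 8503 (mod 9811)
6252^25 = 6252^16 × 6252^8 × 6252^1 ≡ 8503 × 7953 × 6252 (mod 9811).
Accumulate the product:
8503 × 7953 = 67624359 ≡ 6947
6947 × 6252 = 43432644 ≡ 9158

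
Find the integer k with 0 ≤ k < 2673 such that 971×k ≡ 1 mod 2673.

By the extended Euclidean algorithm:
2673 = 2×971 + 731
971 = 1×731 + 240
731 = 3×240 + 11
240 = 21×11 + 9
11 = 1×9 + 2
9 = 4×2 + 1
2 = 2×1 + 0
gcd(971, 2673) = 1, so the inverse exists.
Bézout: 1 = −441×2673 + 1214×971.
So 971⁻¹ ≡ 1214 (mod 2673).

1214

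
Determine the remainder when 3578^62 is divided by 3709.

Using repeated squaring:
3578^1 ≡ 3578 (mod 3709)
3578^2 ≡ 3578^2 = 12802084 ≡ 2325 (mod 3709)
3578^4 ≡ 2325^2 = 5405625 ≡ 1612 (mod 3709)
3578^8 ≡ 1612^2 = 2598544 ≡ 2244 (mod 3709)
3578^16 ≡ 2244^2 = 5035536 ≡ 2423 (mod 3709)
3578^32 ≡ 2423^2 = 5870929 ≡ 3291 (mod 3709)
3578^62 = 3578^32 × 3578^16 × 3578^8 × 3578^4 × 3578^2 ≡ 3291 × 2423 × 2244 × 1612 × 2325 (mod 3709).
Accumulate the product:
3291 × 2423 = 7974093 ≡ 3452
3452 × 2244 = 7746288 ≡ 1896
1896 × 1612 = 3056352 ≡ 136
136 × 2325 = 316200 ≡ 935

935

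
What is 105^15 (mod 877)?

107

By square-and-multiply:
15 in binary is 1111, i.e. 15 = 8 + 4 + 2 + 1.
105^1 ≡ 105 (mod 877)
105^2 ≡ 105^2 = 11025 ≡ 501 (mod 877)
105^4 ≡ 501^2 = 251001 ≡ 179 (mod 877)
105^8 ≡ 179^2 = 32041 ≡ 469 (mod 877)
105^15 = 105^8 · 105^4 · 105^2 · 105^1 ≡ 469 · 179 · 501 · 105 (mod 877).
Accumulate the product:
469 · 179 = 83951 ≡ 636
636 · 501 = 318636 ≡ 285
285 · 105 = 29925 ≡ 107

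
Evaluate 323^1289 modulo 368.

323

Using repeated squaring:
1289 in binary is 10100001001, i.e. 1289 = 1024 + 256 + 8 + 1.
323^1 ≡ 323 (mod 368)
323^2 ≡ 323^2 = 104329 ≡ 185 (mod 368)
323^4 ≡ 185^2 = 34225 ≡ 1 (mod 368)
323^8 ≡ 1^2 = 1 (mod 368)
323^16 ≡ 1^2 = 1 (mod 368)
323^32 ≡ 1^2 = 1 (mod 368)
323^64 ≡ 1^2 = 1 (mod 368)
323^128 ≡ 1^2 = 1 (mod 368)
323^256 ≡ 1^2 = 1 (mod 368)
323^512 ≡ 1^2 = 1 (mod 368)
323^1024 ≡ 1^2 = 1 (mod 368)
323^1289 = 323^1024 * 323^256 * 323^8 * 323^1 ≡ 1 * 1 * 1 * 323 (mod 368).
Accumulate the product:
1 * 1 = 1
1 * 1 = 1
1 * 323 = 323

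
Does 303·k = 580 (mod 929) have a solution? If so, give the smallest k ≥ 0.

gcd(303, 929) = 1, so a unique solution mod 929 exists.
303⁻¹ ≡ 325 (mod 929).
k ≡ 325·580 ≡ 842 (mod 929).

842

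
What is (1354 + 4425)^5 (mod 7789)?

1743

1354 + 4425 = 5779
(5779)^5 ≡ 1743 (mod 7789)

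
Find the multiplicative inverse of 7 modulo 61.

35

61 = 8*7 + 5
7 = 1*5 + 2
5 = 2*2 + 1
2 = 2*1 + 0
gcd(7, 61) = 1, so the inverse exists.
Back-substitute for 1:
1 = 1*5 − 2*2
  = −2*7 + 3*5
  = 3*61 − 26*7
So 7⁻¹ ≡ −26 ≡ 35 (mod 61).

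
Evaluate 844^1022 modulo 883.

844^1 ≡ 844 (mod 883)
844^2 ≡ 844^2 = 712336 ≡ 638 (mod 883)
844^4 ≡ 638^2 = 407044 ≡ 864 (mod 883)
844^8 ≡ 864^2 = 746496 ≡ 361 (mod 883)
844^16 ≡ 361^2 = 130321 ≡ 520 (mod 883)
844^32 ≡ 520^2 = 270400 ≡ 202 (mod 883)
844^64 ≡ 202^2 = 40804 ≡ 186 (mod 883)
844^128 ≡ 186^2 = 34596 ≡ 159 (mod 883)
844^256 ≡ 159^2 = 25281 ≡ 557 (mod 883)
844^512 ≡ 557^2 = 310249 ≡ 316 (mod 883)
844^1022 = 844^512 * 844^256 * 844^128 * 844^64 * 844^32 * 844^16 * 844^8 * 844^4 * 844^2 ≡ 316 * 557 * 159 * 186 * 202 * 520 * 361 * 864 * 638 (mod 883).
Accumulate the product:
316 * 557 = 176012 ≡ 295
295 * 159 = 46905 ≡ 106
106 * 186 = 19716 ≡ 290
290 * 202 = 58580 ≡ 302
302 * 520 = 157040 ≡ 749
749 * 361 = 270389 ≡ 191
191 * 864 = 165024 ≡ 786
786 * 638 = 501468 ≡ 807

807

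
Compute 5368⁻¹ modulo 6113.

6113 = 1·5368 + 745
5368 = 7·745 + 153
745 = 4·153 + 133
153 = 1·133 + 20
133 = 6·20 + 13
20 = 1·13 + 7
13 = 1·7 + 6
7 = 1·6 + 1
6 = 6·1 + 0
gcd(5368, 6113) = 1, so the inverse exists.
Back-substitute for 1:
1 = 1·7 − 1·6
  = −1·13 + 2·7
  = 2·20 − 3·13
  = −3·133 + 20·20
  = 20·153 − 23·133
  = −23·745 + 112·153
  = 112·5368 − 807·745
  = −807·6113 + 919·5368
So 5368⁻¹ ≡ 919 (mod 6113).

919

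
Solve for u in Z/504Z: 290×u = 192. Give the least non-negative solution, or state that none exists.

gcd(290, 504) = 2, and 2 | 192, so solutions exist.
Divide through by 2: 145×u mod 252 = 96.
145⁻¹ ≡ 73 (mod 252).
u ≡ 73×96 ≡ 204 (mod 252).
The smallest non-negative solution is u = 204.

204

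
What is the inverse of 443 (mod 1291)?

1291 = 2*443 + 405
443 = 1*405 + 38
405 = 10*38 + 25
38 = 1*25 + 13
25 = 1*13 + 12
13 = 1*12 + 1
12 = 12*1 + 0
gcd(443, 1291) = 1, so the inverse exists.
Bézout: 1 = −35*1291 + 102*443.
So 443⁻¹ ≡ 102 (mod 1291).

102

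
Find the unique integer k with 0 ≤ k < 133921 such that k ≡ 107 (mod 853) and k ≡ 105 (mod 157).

51287

853⁻¹ mod 157: 853·127 ≡ 1 (mod 157), so 853⁻¹ ≡ 127.
k = 107 + 853·((105 − 107)·127 mod 157) = 107 + 853·60 = 51287.
Check: 51287 mod 853 = 107, 51287 mod 157 = 105. ✓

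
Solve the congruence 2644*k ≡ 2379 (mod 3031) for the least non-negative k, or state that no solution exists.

2132

gcd(2644, 3031) = 1, so a unique solution mod 3031 exists.
2644⁻¹ ≡ 2005 (mod 3031).
k ≡ 2005*2379 ≡ 2132 (mod 3031).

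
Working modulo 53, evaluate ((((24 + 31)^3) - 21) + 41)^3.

24 + 31 = 55 ≡ 2 (mod 53)
(2)^3 ≡ 8 (mod 53)
8 - 21 = -13 ≡ 40 (mod 53)
40 + 41 = 81 ≡ 28 (mod 53)
(28)^3 ≡ 10 (mod 53)

10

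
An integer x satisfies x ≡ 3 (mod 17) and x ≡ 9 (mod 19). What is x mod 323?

275

17⁻¹ mod 19: 17×9 ≡ 1 (mod 19), so 17⁻¹ ≡ 9.
x = 3 + 17×((9 − 3)×9 mod 19) = 3 + 17×16 = 275.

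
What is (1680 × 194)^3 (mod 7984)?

4288

1680 × 194 = 325920 ≡ 6560 (mod 7984)
(6560)^3 ≡ 4288 (mod 7984)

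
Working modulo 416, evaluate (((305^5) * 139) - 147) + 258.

(305)^5 ≡ 145 (mod 416)
145 * 139 = 20155 ≡ 187 (mod 416)
187 - 147 = 40
40 + 258 = 298

298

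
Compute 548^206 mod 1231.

571

548^1 ≡ 548 (mod 1231)
548^2 ≡ 548^2 = 300304 ≡ 1171 (mod 1231)
548^4 ≡ 1171^2 = 1371241 ≡ 1138 (mod 1231)
548^8 ≡ 1138^2 = 1295044 ≡ 32 (mod 1231)
548^16 ≡ 32^2 = 1024 (mod 1231)
548^32 ≡ 1024^2 = 1048576 ≡ 995 (mod 1231)
548^64 ≡ 995^2 = 990025 ≡ 301 (mod 1231)
548^128 ≡ 301^2 = 90601 ≡ 738 (mod 1231)
548^206 = 548^128 · 548^64 · 548^8 · 548^4 · 548^2 ≡ 738 · 301 · 32 · 1138 · 1171 (mod 1231).
Accumulate the product:
738 · 301 = 222138 ≡ 558
558 · 32 = 17856 ≡ 622
622 · 1138 = 707836 ≡ 11
11 · 1171 = 12881 ≡ 571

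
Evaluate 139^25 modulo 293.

Using repeated squaring:
139^1 ≡ 139 (mod 293)
139^2 ≡ 139^2 = 19321 ≡ 276 (mod 293)
139^4 ≡ 276^2 = 76176 ≡ 289 (mod 293)
139^8 ≡ 289^2 = 83521 ≡ 16 (mod 293)
139^16 ≡ 16^2 = 256 (mod 293)
139^25 = 139^16 * 139^8 * 139^1 ≡ 256 * 16 * 139 (mod 293).
Accumulate the product:
256 * 16 = 4096 ≡ 287
287 * 139 = 39893 ≡ 45

45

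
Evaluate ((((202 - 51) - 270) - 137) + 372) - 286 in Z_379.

209

202 - 51 = 151
151 - 270 = -119 ≡ 260 (mod 379)
260 - 137 = 123
123 + 372 = 495 ≡ 116 (mod 379)
116 - 286 = -170 ≡ 209 (mod 379)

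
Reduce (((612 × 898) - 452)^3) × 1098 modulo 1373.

121

612 × 898 = 549576 ≡ 376 (mod 1373)
376 - 452 = -76 ≡ 1297 (mod 1373)
(1297)^3 ≡ 384 (mod 1373)
384 × 1098 = 421632 ≡ 121 (mod 1373)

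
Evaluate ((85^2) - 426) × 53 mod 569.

170

(85)^2 ≡ 397 (mod 569)
397 - 426 = -29 ≡ 540 (mod 569)
540 × 53 = 28620 ≡ 170 (mod 569)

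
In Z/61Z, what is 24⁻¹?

28

Run the extended Euclidean algorithm:
61 = 2×24 + 13
24 = 1×13 + 11
13 = 1×11 + 2
11 = 5×2 + 1
2 = 2×1 + 0
gcd(24, 61) = 1, so the inverse exists.
Bézout: 1 = −11×61 + 28×24.
So 24⁻¹ ≡ 28 (mod 61).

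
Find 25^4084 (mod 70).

25

By square-and-multiply:
25^1 ≡ 25 (mod 70)
25^2 ≡ 25^2 = 625 ≡ 65 (mod 70)
25^4 ≡ 65^2 = 4225 ≡ 25 (mod 70)
25^8 ≡ 25^2 = 625 ≡ 65 (mod 70)
25^16 ≡ 65^2 = 4225 ≡ 25 (mod 70)
25^32 ≡ 25^2 = 625 ≡ 65 (mod 70)
25^64 ≡ 65^2 = 4225 ≡ 25 (mod 70)
25^128 ≡ 25^2 = 625 ≡ 65 (mod 70)
25^256 ≡ 65^2 = 4225 ≡ 25 (mod 70)
25^512 ≡ 25^2 = 625 ≡ 65 (mod 70)
25^1024 ≡ 65^2 = 4225 ≡ 25 (mod 70)
25^2048 ≡ 25^2 = 625 ≡ 65 (mod 70)
25^4084 = 25^2048 × 25^1024 × 25^512 × 25^256 × 25^128 × 25^64 × 25^32 × 25^16 × 25^4 ≡ 65 × 25 × 65 × 25 × 65 × 25 × 65 × 25 × 25 (mod 70).
Accumulate the product:
65 × 25 = 1625 ≡ 15
15 × 65 = 975 ≡ 65
65 × 25 = 1625 ≡ 15
15 × 65 = 975 ≡ 65
65 × 25 = 1625 ≡ 15
15 × 65 = 975 ≡ 65
65 × 25 = 1625 ≡ 15
15 × 25 = 375 ≡ 25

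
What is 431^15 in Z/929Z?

279

By square-and-multiply:
15 in binary is 1111, i.e. 15 = 8 + 4 + 2 + 1.
431^1 ≡ 431 (mod 929)
431^2 ≡ 431^2 = 185761 ≡ 890 (mod 929)
431^4 ≡ 890^2 = 792100 ≡ 592 (mod 929)
431^8 ≡ 592^2 = 350464 ≡ 231 (mod 929)
431^15 = 431^8 × 431^4 × 431^2 × 431^1 ≡ 231 × 592 × 890 × 431 (mod 929).
Accumulate the product:
231 × 592 = 136752 ≡ 189
189 × 890 = 168210 ≡ 61
61 × 431 = 26291 ≡ 279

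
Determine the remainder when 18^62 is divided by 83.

Using repeated squaring:
18^1 ≡ 18 (mod 83)
18^2 ≡ 18^2 = 324 ≡ 75 (mod 83)
18^4 ≡ 75^2 = 5625 ≡ 64 (mod 83)
18^8 ≡ 64^2 = 4096 ≡ 29 (mod 83)
18^16 ≡ 29^2 = 841 ≡ 11 (mod 83)
18^32 ≡ 11^2 = 121 ≡ 38 (mod 83)
18^62 = 18^32 * 18^16 * 18^8 * 18^4 * 18^2 ≡ 38 * 11 * 29 * 64 * 75 (mod 83).
Accumulate the product:
38 * 11 = 418 ≡ 3
3 * 29 = 87 ≡ 4
4 * 64 = 256 ≡ 7
7 * 75 = 525 ≡ 27

27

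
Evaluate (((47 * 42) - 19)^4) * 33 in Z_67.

17

47 * 42 = 1974 ≡ 31 (mod 67)
31 - 19 = 12
(12)^4 ≡ 33 (mod 67)
33 * 33 = 1089 ≡ 17 (mod 67)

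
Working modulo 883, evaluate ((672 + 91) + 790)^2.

672 + 91 = 763
763 + 790 = 1553 ≡ 670 (mod 883)
(670)^2 ≡ 336 (mod 883)

336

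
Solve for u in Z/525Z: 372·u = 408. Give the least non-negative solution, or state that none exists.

gcd(372, 525) = 3, and 3 | 408, so solutions exist.
Divide through by 3: 124·u ≡ 136 (mod 175).
124⁻¹ ≡ 24 (mod 175).
u ≡ 24·136 ≡ 114 (mod 175).
The smallest non-negative solution is u = 114.

114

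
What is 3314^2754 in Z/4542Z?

Compute successive squares:
2754 in binary is 101011000010, i.e. 2754 = 2048 + 512 + 128 + 64 + 2.
3314^1 ≡ 3314 (mod 4542)
3314^2 ≡ 3314^2 = 10982596 ≡ 40 (mod 4542)
3314^4 ≡ 40^2 = 1600 (mod 4542)
3314^8 ≡ 1600^2 = 2560000 ≡ 2854 (mod 4542)
3314^16 ≡ 2854^2 = 8145316 ≡ 1510 (mod 4542)
3314^32 ≡ 1510^2 = 2280100 ≡ 16 (mod 4542)
3314^64 ≡ 16^2 = 256 (mod 4542)
3314^128 ≡ 256^2 = 65536 ≡ 1948 (mod 4542)
3314^256 ≡ 1948^2 = 3794704 ≡ 2134 (mod 4542)
3314^512 ≡ 2134^2 = 4553956 ≡ 2872 (mod 4542)
3314^1024 ≡ 2872^2 = 8248384 ≡ 112 (mod 4542)
3314^2048 ≡ 112^2 = 12544 ≡ 3460 (mod 4542)
3314^2754 = 3314^2048 × 3314^512 × 3314^128 × 3314^64 × 3314^2 ≡ 3460 × 2872 × 1948 × 256 × 40 (mod 4542).
Accumulate the product:
3460 × 2872 = 9937120 ≡ 3766
3766 × 1948 = 7336168 ≡ 838
838 × 256 = 214528 ≡ 1054
1054 × 40 = 42160 ≡ 1282

1282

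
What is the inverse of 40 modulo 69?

By the extended Euclidean algorithm:
69 = 1×40 + 29
40 = 1×29 + 11
29 = 2×11 + 7
11 = 1×7 + 4
7 = 1×4 + 3
4 = 1×3 + 1
3 = 3×1 + 0
gcd(40, 69) = 1, so the inverse exists.
Back-substitute for 1:
1 = 1×4 − 1×3
  = −1×7 + 2×4
  = 2×11 − 3×7
  = −3×29 + 8×11
  = 8×40 − 11×29
  = −11×69 + 19×40
So 40⁻¹ ≡ 19 (mod 69).

19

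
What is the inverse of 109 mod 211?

151

211 = 1*109 + 102
109 = 1*102 + 7
102 = 14*7 + 4
7 = 1*4 + 3
4 = 1*3 + 1
3 = 3*1 + 0
gcd(109, 211) = 1, so the inverse exists.
Bézout: 1 = 31*211 − 60*109.
So 109⁻¹ ≡ −60 ≡ 151 (mod 211).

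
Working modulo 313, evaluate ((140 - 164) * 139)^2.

140 - 164 = -24 ≡ 289 (mod 313)
289 * 139 = 40171 ≡ 107 (mod 313)
(107)^2 ≡ 181 (mod 313)

181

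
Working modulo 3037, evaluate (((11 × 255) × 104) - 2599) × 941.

2327

11 × 255 = 2805
2805 × 104 = 291720 ≡ 168 (mod 3037)
168 - 2599 = -2431 ≡ 606 (mod 3037)
606 × 941 = 570246 ≡ 2327 (mod 3037)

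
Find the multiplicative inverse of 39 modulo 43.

32

By the extended Euclidean algorithm:
43 = 1·39 + 4
39 = 9·4 + 3
4 = 1·3 + 1
3 = 3·1 + 0
gcd(39, 43) = 1, so the inverse exists.
Back-substitute for 1:
1 = 1·4 − 1·3
  = −1·39 + 10·4
  = 10·43 − 11·39
So 39⁻¹ ≡ −11 ≡ 32 (mod 43).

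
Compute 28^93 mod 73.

93 in binary is 1011101, i.e. 93 = 64 + 16 + 8 + 4 + 1.
28^1 ≡ 28 (mod 73)
28^2 ≡ 28^2 = 784 ≡ 54 (mod 73)
28^4 ≡ 54^2 = 2916 ≡ 69 (mod 73)
28^8 ≡ 69^2 = 4761 ≡ 16 (mod 73)
28^16 ≡ 16^2 = 256 ≡ 37 (mod 73)
28^32 ≡ 37^2 = 1369 ≡ 55 (mod 73)
28^64 ≡ 55^2 = 3025 ≡ 32 (mod 73)
28^93 = 28^64 · 28^16 · 28^8 · 28^4 · 28^1 ≡ 32 · 37 · 16 · 69 · 28 (mod 73).
Accumulate the product:
32 · 37 = 1184 ≡ 16
16 · 16 = 256 ≡ 37
37 · 69 = 2553 ≡ 71
71 · 28 = 1988 ≡ 17

17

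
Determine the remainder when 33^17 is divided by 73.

17 in binary is 10001, i.e. 17 = 16 + 1.
33^1 ≡ 33 (mod 73)
33^2 ≡ 33^2 = 1089 ≡ 67 (mod 73)
33^4 ≡ 67^2 = 4489 ≡ 36 (mod 73)
33^8 ≡ 36^2 = 1296 ≡ 55 (mod 73)
33^16 ≡ 55^2 = 3025 ≡ 32 (mod 73)
33^17 = 33^16 · 33^1 ≡ 32 · 33 (mod 73).
32 · 33 = 1056 ≡ 34 (mod 73).

34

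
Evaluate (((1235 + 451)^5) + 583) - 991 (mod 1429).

1341

1235 + 451 = 1686 ≡ 257 (mod 1429)
(257)^5 ≡ 320 (mod 1429)
320 + 583 = 903
903 - 991 = -88 ≡ 1341 (mod 1429)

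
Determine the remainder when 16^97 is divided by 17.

Using repeated squaring:
97 in binary is 1100001, i.e. 97 = 64 + 32 + 1.
16^1 ≡ 16 (mod 17)
16^2 ≡ 16^2 = 256 ≡ 1 (mod 17)
16^4 ≡ 1^2 = 1 (mod 17)
16^8 ≡ 1^2 = 1 (mod 17)
16^16 ≡ 1^2 = 1 (mod 17)
16^32 ≡ 1^2 = 1 (mod 17)
16^64 ≡ 1^2 = 1 (mod 17)
16^97 = 16^64 * 16^32 * 16^1 ≡ 1 * 1 * 16 (mod 17).
Accumulate the product:
1 * 1 = 1
1 * 16 = 16

16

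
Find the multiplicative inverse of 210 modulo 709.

Apply the Euclidean algorithm and back-substitute:
709 = 3*210 + 79
210 = 2*79 + 52
79 = 1*52 + 27
52 = 1*27 + 25
27 = 1*25 + 2
25 = 12*2 + 1
2 = 2*1 + 0
gcd(210, 709) = 1, so the inverse exists.
Back-substitute for 1:
1 = 1*25 − 12*2
  = −12*27 + 13*25
  = 13*52 − 25*27
  = −25*79 + 38*52
  = 38*210 − 101*79
  = −101*709 + 341*210
So 210⁻¹ ≡ 341 (mod 709).

341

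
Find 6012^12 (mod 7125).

381

By square-and-multiply:
12 in binary is 1100, i.e. 12 = 8 + 4.
6012^1 ≡ 6012 (mod 7125)
6012^2 ≡ 6012^2 = 36144144 ≡ 6144 (mod 7125)
6012^4 ≡ 6144^2 = 37748736 ≡ 486 (mod 7125)
6012^8 ≡ 486^2 = 236196 ≡ 1071 (mod 7125)
6012^12 = 6012^8 × 6012^4 ≡ 1071 × 486 (mod 7125).
1071 × 486 = 520506 ≡ 381 (mod 7125).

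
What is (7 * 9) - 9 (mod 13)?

7 * 9 = 63 ≡ 11 (mod 13)
11 - 9 = 2

2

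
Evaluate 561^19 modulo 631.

Compute successive squares:
19 in binary is 10011, i.e. 19 = 16 + 2 + 1.
561^1 ≡ 561 (mod 631)
561^2 ≡ 561^2 = 314721 ≡ 483 (mod 631)
561^4 ≡ 483^2 = 233289 ≡ 450 (mod 631)
561^8 ≡ 450^2 = 202500 ≡ 580 (mod 631)
561^16 ≡ 580^2 = 336400 ≡ 77 (mod 631)
561^19 = 561^16 · 561^2 · 561^1 ≡ 77 · 483 · 561 (mod 631).
Accumulate the product:
77 · 483 = 37191 ≡ 593
593 · 561 = 332673 ≡ 136

136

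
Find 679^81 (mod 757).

679^1 ≡ 679 (mod 757)
679^2 ≡ 679^2 = 461041 ≡ 28 (mod 757)
679^4 ≡ 28^2 = 784 ≡ 27 (mod 757)
679^8 ≡ 27^2 = 729 (mod 757)
679^16 ≡ 729^2 = 531441 ≡ 27 (mod 757)
679^32 ≡ 27^2 = 729 (mod 757)
679^64 ≡ 729^2 = 531441 ≡ 27 (mod 757)
679^81 = 679^64 * 679^16 * 679^1 ≡ 27 * 27 * 679 (mod 757).
Accumulate the product:
27 * 27 = 729
729 * 679 = 494991 ≡ 670

670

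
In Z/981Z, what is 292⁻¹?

981 = 3·292 + 105
292 = 2·105 + 82
105 = 1·82 + 23
82 = 3·23 + 13
23 = 1·13 + 10
13 = 1·10 + 3
10 = 3·3 + 1
3 = 3·1 + 0
gcd(292, 981) = 1, so the inverse exists.
Back-substitute for 1:
1 = 1·10 − 3·3
  = −3·13 + 4·10
  = 4·23 − 7·13
  = −7·82 + 25·23
  = 25·105 − 32·82
  = −32·292 + 89·105
  = 89·981 − 299·292
So 292⁻¹ ≡ −299 ≡ 682 (mod 981).

682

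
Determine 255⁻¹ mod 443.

205

By the extended Euclidean algorithm:
443 = 1*255 + 188
255 = 1*188 + 67
188 = 2*67 + 54
67 = 1*54 + 13
54 = 4*13 + 2
13 = 6*2 + 1
2 = 2*1 + 0
gcd(255, 443) = 1, so the inverse exists.
Back-substitute for 1:
1 = 1*13 − 6*2
  = −6*54 + 25*13
  = 25*67 − 31*54
  = −31*188 + 87*67
  = 87*255 − 118*188
  = −118*443 + 205*255
So 255⁻¹ ≡ 205 (mod 443).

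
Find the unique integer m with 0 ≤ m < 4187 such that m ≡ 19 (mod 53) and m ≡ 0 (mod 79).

1185

53⁻¹ mod 79: 53·3 ≡ 1 (mod 79), so 53⁻¹ ≡ 3.
m = 19 + 53·((0 − 19)·3 mod 79) = 19 + 53·22 = 1185.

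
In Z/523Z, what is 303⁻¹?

523 = 1*303 + 220
303 = 1*220 + 83
220 = 2*83 + 54
83 = 1*54 + 29
54 = 1*29 + 25
29 = 1*25 + 4
25 = 6*4 + 1
4 = 4*1 + 0
gcd(303, 523) = 1, so the inverse exists.
Back-substitute for 1:
1 = 1*25 − 6*4
  = −6*29 + 7*25
  = 7*54 − 13*29
  = −13*83 + 20*54
  = 20*220 − 53*83
  = −53*303 + 73*220
  = 73*523 − 126*303
So 303⁻¹ ≡ −126 ≡ 397 (mod 523).

397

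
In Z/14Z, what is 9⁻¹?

By the extended Euclidean algorithm:
14 = 1·9 + 5
9 = 1·5 + 4
5 = 1·4 + 1
4 = 4·1 + 0
gcd(9, 14) = 1, so the inverse exists.
Back-substitute for 1:
1 = 1·5 − 1·4
  = −1·9 + 2·5
  = 2·14 − 3·9
So 9⁻¹ ≡ −3 ≡ 11 (mod 14).

11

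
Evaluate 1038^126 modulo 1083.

609

By square-and-multiply:
126 in binary is 1111110, i.e. 126 = 64 + 32 + 16 + 8 + 4 + 2.
1038^1 ≡ 1038 (mod 1083)
1038^2 ≡ 1038^2 = 1077444 ≡ 942 (mod 1083)
1038^4 ≡ 942^2 = 887364 ≡ 387 (mod 1083)
1038^8 ≡ 387^2 = 149769 ≡ 315 (mod 1083)
1038^16 ≡ 315^2 = 99225 ≡ 672 (mod 1083)
1038^32 ≡ 672^2 = 451584 ≡ 1056 (mod 1083)
1038^64 ≡ 1056^2 = 1115136 ≡ 729 (mod 1083)
1038^126 = 1038^64 · 1038^32 · 1038^16 · 1038^8 · 1038^4 · 1038^2 ≡ 729 · 1056 · 672 · 315 · 387 · 942 (mod 1083).
Accumulate the product:
729 · 1056 = 769824 ≡ 894
894 · 672 = 600768 ≡ 786
786 · 315 = 247590 ≡ 666
666 · 387 = 257742 ≡ 1071
1071 · 942 = 1008882 ≡ 609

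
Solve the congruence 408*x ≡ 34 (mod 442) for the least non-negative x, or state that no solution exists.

12

gcd(408, 442) = 34, and 34 | 34, so solutions exist.
Divide through by 34: 12*x = 1 (mod 13).
12⁻¹ ≡ 12 (mod 13).
x ≡ 12*1 ≡ 12 (mod 13).
The smallest non-negative solution is x = 12.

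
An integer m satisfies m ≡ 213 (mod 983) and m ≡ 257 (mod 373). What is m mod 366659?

983⁻¹ mod 373: 983·277 ≡ 1 (mod 373), so 983⁻¹ ≡ 277.
m = 213 + 983·((257 − 213)·277 mod 373) = 213 + 983·252 = 247929.
Check: 247929 mod 983 = 213, 247929 mod 373 = 257. ✓

247929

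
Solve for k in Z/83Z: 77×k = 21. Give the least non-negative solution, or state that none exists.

gcd(77, 83) = 1, so a unique solution mod 83 exists.
77⁻¹ ≡ 69 (mod 83).
k ≡ 69×21 ≡ 38 (mod 83).

38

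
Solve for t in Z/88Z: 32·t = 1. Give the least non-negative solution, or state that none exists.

no solution

gcd(32, 88) = 8, and 8 does not divide 1.
So the congruence has no solution.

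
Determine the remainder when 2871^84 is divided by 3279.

1473

84 in binary is 1010100, i.e. 84 = 64 + 16 + 4.
2871^1 ≡ 2871 (mod 3279)
2871^2 ≡ 2871^2 = 8242641 ≡ 2514 (mod 3279)
2871^4 ≡ 2514^2 = 6320196 ≡ 1563 (mod 3279)
2871^8 ≡ 1563^2 = 2442969 ≡ 114 (mod 3279)
2871^16 ≡ 114^2 = 12996 ≡ 3159 (mod 3279)
2871^32 ≡ 3159^2 = 9979281 ≡ 1284 (mod 3279)
2871^64 ≡ 1284^2 = 1648656 ≡ 2598 (mod 3279)
2871^84 = 2871^64 · 2871^16 · 2871^4 ≡ 2598 · 3159 · 1563 (mod 3279).
Accumulate the product:
2598 · 3159 = 8207082 ≡ 3024
3024 · 1563 = 4726512 ≡ 1473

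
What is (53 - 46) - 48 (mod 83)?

53 - 46 = 7
7 - 48 = -41 ≡ 42 (mod 83)

42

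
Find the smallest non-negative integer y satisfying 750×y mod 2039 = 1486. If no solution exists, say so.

gcd(750, 2039) = 1, so a unique solution mod 2039 exists.
750⁻¹ ≡ 1063 (mod 2039).
y ≡ 1063×1486 ≡ 1432 (mod 2039).

1432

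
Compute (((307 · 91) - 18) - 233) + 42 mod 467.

307 · 91 = 27937 ≡ 384 (mod 467)
384 - 18 = 366
366 - 233 = 133
133 + 42 = 175

175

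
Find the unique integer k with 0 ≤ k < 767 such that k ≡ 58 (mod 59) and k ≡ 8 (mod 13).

59⁻¹ mod 13: 59×2 ≡ 1 (mod 13), so 59⁻¹ ≡ 2.
k = 58 + 59×((8 − 58)×2 mod 13) = 58 + 59×4 = 294.
Check: 294 mod 59 = 58, 294 mod 13 = 8. ✓

294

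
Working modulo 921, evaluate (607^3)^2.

(607)^3 ≡ 271 (mod 921)
(271)^2 ≡ 682 (mod 921)

682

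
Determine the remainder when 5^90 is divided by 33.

1

5^1 ≡ 5 (mod 33)
5^2 ≡ 5^2 = 25 (mod 33)
5^4 ≡ 25^2 = 625 ≡ 31 (mod 33)
5^8 ≡ 31^2 = 961 ≡ 4 (mod 33)
5^16 ≡ 4^2 = 16 (mod 33)
5^32 ≡ 16^2 = 256 ≡ 25 (mod 33)
5^64 ≡ 25^2 = 625 ≡ 31 (mod 33)
5^90 = 5^64 * 5^16 * 5^8 * 5^2 ≡ 31 * 16 * 4 * 25 (mod 33).
Accumulate the product:
31 * 16 = 496 ≡ 1
1 * 4 = 4
4 * 25 = 100 ≡ 1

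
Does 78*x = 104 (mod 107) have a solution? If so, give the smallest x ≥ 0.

37

gcd(78, 107) = 1, so a unique solution mod 107 exists.
78⁻¹ ≡ 59 (mod 107).
x ≡ 59*104 ≡ 37 (mod 107).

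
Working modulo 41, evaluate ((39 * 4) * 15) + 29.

32

39 * 4 = 156 ≡ 33 (mod 41)
33 * 15 = 495 ≡ 3 (mod 41)
3 + 29 = 32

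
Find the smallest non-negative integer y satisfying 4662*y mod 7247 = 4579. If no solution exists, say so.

6578

gcd(4662, 7247) = 1, so a unique solution mod 7247 exists.
4662⁻¹ ≡ 6120 (mod 7247).
y ≡ 6120*4579 ≡ 6578 (mod 7247).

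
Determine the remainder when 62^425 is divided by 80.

32

425 in binary is 110101001, i.e. 425 = 256 + 128 + 32 + 8 + 1.
62^1 ≡ 62 (mod 80)
62^2 ≡ 62^2 = 3844 ≡ 4 (mod 80)
62^4 ≡ 4^2 = 16 (mod 80)
62^8 ≡ 16^2 = 256 ≡ 16 (mod 80)
62^16 ≡ 16^2 = 256 ≡ 16 (mod 80)
62^32 ≡ 16^2 = 256 ≡ 16 (mod 80)
62^64 ≡ 16^2 = 256 ≡ 16 (mod 80)
62^128 ≡ 16^2 = 256 ≡ 16 (mod 80)
62^256 ≡ 16^2 = 256 ≡ 16 (mod 80)
62^425 = 62^256 × 62^128 × 62^32 × 62^8 × 62^1 ≡ 16 × 16 × 16 × 16 × 62 (mod 80).
Accumulate the product:
16 × 16 = 256 ≡ 16
16 × 16 = 256 ≡ 16
16 × 16 = 256 ≡ 16
16 × 62 = 992 ≡ 32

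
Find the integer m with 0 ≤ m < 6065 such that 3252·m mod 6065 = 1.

1423

Apply the Euclidean algorithm and back-substitute:
6065 = 1*3252 + 2813
3252 = 1*2813 + 439
2813 = 6*439 + 179
439 = 2*179 + 81
179 = 2*81 + 17
81 = 4*17 + 13
17 = 1*13 + 4
13 = 3*4 + 1
4 = 4*1 + 0
gcd(3252, 6065) = 1, so the inverse exists.
Bézout: 1 = −763*6065 + 1423*3252.
So 3252⁻¹ ≡ 1423 (mod 6065).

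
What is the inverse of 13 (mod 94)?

By the extended Euclidean algorithm:
94 = 7*13 + 3
13 = 4*3 + 1
3 = 3*1 + 0
gcd(13, 94) = 1, so the inverse exists.
Bézout: 1 = −4*94 + 29*13.
So 13⁻¹ ≡ 29 (mod 94).

29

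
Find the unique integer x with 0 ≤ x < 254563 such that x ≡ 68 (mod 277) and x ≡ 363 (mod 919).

277⁻¹ mod 919: 277·637 ≡ 1 (mod 919), so 277⁻¹ ≡ 637.
x = 68 + 277·((363 − 68)·637 mod 919) = 68 + 277·439 = 121671.
Check: 121671 mod 277 = 68, 121671 mod 919 = 363. ✓

121671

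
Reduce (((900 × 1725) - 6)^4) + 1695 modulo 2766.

2691

900 × 1725 = 1552500 ≡ 774 (mod 2766)
774 - 6 = 768
(768)^4 ≡ 996 (mod 2766)
996 + 1695 = 2691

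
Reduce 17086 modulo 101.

17

17086 = 169×101 + 17, so 17086 ≡ 17 (mod 101).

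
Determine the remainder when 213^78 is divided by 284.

78 in binary is 1001110, i.e. 78 = 64 + 8 + 4 + 2.
213^1 ≡ 213 (mod 284)
213^2 ≡ 213^2 = 45369 ≡ 213 (mod 284)
213^4 ≡ 213^2 = 45369 ≡ 213 (mod 284)
213^8 ≡ 213^2 = 45369 ≡ 213 (mod 284)
213^16 ≡ 213^2 = 45369 ≡ 213 (mod 284)
213^32 ≡ 213^2 = 45369 ≡ 213 (mod 284)
213^64 ≡ 213^2 = 45369 ≡ 213 (mod 284)
213^78 = 213^64 * 213^8 * 213^4 * 213^2 ≡ 213 * 213 * 213 * 213 (mod 284).
Accumulate the product:
213 * 213 = 45369 ≡ 213
213 * 213 = 45369 ≡ 213
213 * 213 = 45369 ≡ 213

213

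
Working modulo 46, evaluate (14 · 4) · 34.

18

14 · 4 = 56 ≡ 10 (mod 46)
10 · 34 = 340 ≡ 18 (mod 46)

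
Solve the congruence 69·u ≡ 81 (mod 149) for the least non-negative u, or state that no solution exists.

gcd(69, 149) = 1, so a unique solution mod 149 exists.
69⁻¹ ≡ 54 (mod 149).
u ≡ 54·81 ≡ 53 (mod 149).

53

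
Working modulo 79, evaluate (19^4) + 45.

16

(19)^4 ≡ 50 (mod 79)
50 + 45 = 95 ≡ 16 (mod 79)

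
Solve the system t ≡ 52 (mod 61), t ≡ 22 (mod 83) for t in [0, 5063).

1516

61⁻¹ mod 83: 61*49 ≡ 1 (mod 83), so 61⁻¹ ≡ 49.
t = 52 + 61*((22 − 52)*49 mod 83) = 52 + 61*24 = 1516.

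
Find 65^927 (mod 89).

65^1 ≡ 65 (mod 89)
65^2 ≡ 65^2 = 4225 ≡ 42 (mod 89)
65^4 ≡ 42^2 = 1764 ≡ 73 (mod 89)
65^8 ≡ 73^2 = 5329 ≡ 78 (mod 89)
65^16 ≡ 78^2 = 6084 ≡ 32 (mod 89)
65^32 ≡ 32^2 = 1024 ≡ 45 (mod 89)
65^64 ≡ 45^2 = 2025 ≡ 67 (mod 89)
65^128 ≡ 67^2 = 4489 ≡ 39 (mod 89)
65^256 ≡ 39^2 = 1521 ≡ 8 (mod 89)
65^512 ≡ 8^2 = 64 (mod 89)
65^927 = 65^512 · 65^256 · 65^128 · 65^16 · 65^8 · 65^4 · 65^2 · 65^1 ≡ 64 · 8 · 39 · 32 · 78 · 73 · 42 · 65 (mod 89).
Accumulate the product:
64 · 8 = 512 ≡ 67
67 · 39 = 2613 ≡ 32
32 · 32 = 1024 ≡ 45
45 · 78 = 3510 ≡ 39
39 · 73 = 2847 ≡ 88
88 · 42 = 3696 ≡ 47
47 · 65 = 3055 ≡ 29

29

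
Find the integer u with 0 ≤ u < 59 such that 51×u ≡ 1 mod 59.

Run the extended Euclidean algorithm:
59 = 1·51 + 8
51 = 6·8 + 3
8 = 2·3 + 2
3 = 1·2 + 1
2 = 2·1 + 0
gcd(51, 59) = 1, so the inverse exists.
Bézout: 1 = −19·59 + 22·51.
So 51⁻¹ ≡ 22 (mod 59).

22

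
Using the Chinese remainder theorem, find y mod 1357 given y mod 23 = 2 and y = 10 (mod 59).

23⁻¹ mod 59: 23*18 ≡ 1 (mod 59), so 23⁻¹ ≡ 18.
y = 2 + 23*((10 − 2)*18 mod 59) = 2 + 23*26 = 600.

600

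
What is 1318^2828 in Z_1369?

Using repeated squaring:
2828 in binary is 101100001100, i.e. 2828 = 2048 + 512 + 256 + 8 + 4.
1318^1 ≡ 1318 (mod 1369)
1318^2 ≡ 1318^2 = 1737124 ≡ 1232 (mod 1369)
1318^4 ≡ 1232^2 = 1517824 ≡ 972 (mod 1369)
1318^8 ≡ 972^2 = 944784 ≡ 174 (mod 1369)
1318^16 ≡ 174^2 = 30276 ≡ 158 (mod 1369)
1318^32 ≡ 158^2 = 24964 ≡ 322 (mod 1369)
1318^64 ≡ 322^2 = 103684 ≡ 1009 (mod 1369)
1318^128 ≡ 1009^2 = 1018081 ≡ 914 (mod 1369)
1318^256 ≡ 914^2 = 835396 ≡ 306 (mod 1369)
1318^512 ≡ 306^2 = 93636 ≡ 544 (mod 1369)
1318^1024 ≡ 544^2 = 295936 ≡ 232 (mod 1369)
1318^2048 ≡ 232^2 = 53824 ≡ 433 (mod 1369)
1318^2828 = 1318^2048 * 1318^512 * 1318^256 * 1318^8 * 1318^4 ≡ 433 * 544 * 306 * 174 * 972 (mod 1369).
Accumulate the product:
433 * 544 = 235552 ≡ 84
84 * 306 = 25704 ≡ 1062
1062 * 174 = 184788 ≡ 1342
1342 * 972 = 1304424 ≡ 1136

1136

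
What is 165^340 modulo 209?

340 in binary is 101010100, i.e. 340 = 256 + 64 + 16 + 4.
165^1 ≡ 165 (mod 209)
165^2 ≡ 165^2 = 27225 ≡ 55 (mod 209)
165^4 ≡ 55^2 = 3025 ≡ 99 (mod 209)
165^8 ≡ 99^2 = 9801 ≡ 187 (mod 209)
165^16 ≡ 187^2 = 34969 ≡ 66 (mod 209)
165^32 ≡ 66^2 = 4356 ≡ 176 (mod 209)
165^64 ≡ 176^2 = 30976 ≡ 44 (mod 209)
165^128 ≡ 44^2 = 1936 ≡ 55 (mod 209)
165^256 ≡ 55^2 = 3025 ≡ 99 (mod 209)
165^340 = 165^256 × 165^64 × 165^16 × 165^4 ≡ 99 × 44 × 66 × 99 (mod 209).
Accumulate the product:
99 × 44 = 4356 ≡ 176
176 × 66 = 11616 ≡ 121
121 × 99 = 11979 ≡ 66

66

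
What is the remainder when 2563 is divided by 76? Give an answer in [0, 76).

2563 = 33×76 + 55, so 2563 ≡ 55 (mod 76).

55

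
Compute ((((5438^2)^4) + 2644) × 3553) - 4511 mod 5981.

(5438)^2 ≡ 1780 (mod 5981)
(1780)^4 ≡ 2329 (mod 5981)
2329 + 2644 = 4973
4973 × 3553 = 17669069 ≡ 1195 (mod 5981)
1195 - 4511 = -3316 ≡ 2665 (mod 5981)

2665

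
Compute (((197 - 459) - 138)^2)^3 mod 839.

190

197 - 459 = -262 ≡ 577 (mod 839)
577 - 138 = 439
(439)^2 ≡ 590 (mod 839)
(590)^3 ≡ 190 (mod 839)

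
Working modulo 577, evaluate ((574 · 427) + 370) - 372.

574 · 427 = 245098 ≡ 450 (mod 577)
450 + 370 = 820 ≡ 243 (mod 577)
243 - 372 = -129 ≡ 448 (mod 577)

448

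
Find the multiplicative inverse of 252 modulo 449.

98

449 = 1·252 + 197
252 = 1·197 + 55
197 = 3·55 + 32
55 = 1·32 + 23
32 = 1·23 + 9
23 = 2·9 + 5
9 = 1·5 + 4
5 = 1·4 + 1
4 = 4·1 + 0
gcd(252, 449) = 1, so the inverse exists.
Bézout: 1 = −55·449 + 98·252.
So 252⁻¹ ≡ 98 (mod 449).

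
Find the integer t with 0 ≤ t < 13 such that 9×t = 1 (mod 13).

Run the extended Euclidean algorithm:
13 = 1·9 + 4
9 = 2·4 + 1
4 = 4·1 + 0
gcd(9, 13) = 1, so the inverse exists.
Back-substitute for 1:
1 = 1·9 − 2·4
  = −2·13 + 3·9
So 9⁻¹ ≡ 3 (mod 13).

3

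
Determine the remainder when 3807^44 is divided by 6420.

Using repeated squaring:
44 in binary is 101100, i.e. 44 = 32 + 8 + 4.
3807^1 ≡ 3807 (mod 6420)
3807^2 ≡ 3807^2 = 14493249 ≡ 3309 (mod 6420)
3807^4 ≡ 3309^2 = 10949481 ≡ 3381 (mod 6420)
3807^8 ≡ 3381^2 = 11431161 ≡ 3561 (mod 6420)
3807^16 ≡ 3561^2 = 12680721 ≡ 1221 (mod 6420)
3807^32 ≡ 1221^2 = 1490841 ≡ 1401 (mod 6420)
3807^44 = 3807^32 * 3807^8 * 3807^4 ≡ 1401 * 3561 * 3381 (mod 6420).
Accumulate the product:
1401 * 3561 = 4988961 ≡ 621
621 * 3381 = 2099601 ≡ 261

261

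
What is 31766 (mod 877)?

194

31766 = 36*877 + 194, so 31766 ≡ 194 (mod 877).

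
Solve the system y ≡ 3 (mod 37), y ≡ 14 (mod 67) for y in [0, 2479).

1890

37⁻¹ mod 67: 37*29 ≡ 1 (mod 67), so 37⁻¹ ≡ 29.
y = 3 + 37*((14 − 3)*29 mod 67) = 3 + 37*51 = 1890.
Check: 1890 mod 37 = 3, 1890 mod 67 = 14. ✓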